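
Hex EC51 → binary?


Each hex digit → 4 binary bits:
  E = 1110
  C = 1100
  5 = 0101
  1 = 0001
Concatenate: 1110 1100 0101 0001
= 1110110001010001


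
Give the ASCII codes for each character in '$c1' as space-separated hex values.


String: '$c1'  (3 characters)
Per-character ASCII lookup:
  '$': special character: '$' = 36 → 0x24
  'c': lowercase starts at 97: 'c' = 97 + 2 = 99 → 0x63
  '1': digits start at 48: '1' = 48 + 1 = 49 → 0x31
= 0x24 0x63 0x31


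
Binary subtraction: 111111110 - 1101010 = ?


Align and subtract column by column (LSB to MSB, borrowing when needed):
  111111110
- 001101010
  ---------
  col 0: (0 - 0 borrow-in) - 0 → 0 - 0 = 0, borrow out 0
  col 1: (1 - 0 borrow-in) - 1 → 1 - 1 = 0, borrow out 0
  col 2: (1 - 0 borrow-in) - 0 → 1 - 0 = 1, borrow out 0
  col 3: (1 - 0 borrow-in) - 1 → 1 - 1 = 0, borrow out 0
  col 4: (1 - 0 borrow-in) - 0 → 1 - 0 = 1, borrow out 0
  col 5: (1 - 0 borrow-in) - 1 → 1 - 1 = 0, borrow out 0
  col 6: (1 - 0 borrow-in) - 1 → 1 - 1 = 0, borrow out 0
  col 7: (1 - 0 borrow-in) - 0 → 1 - 0 = 1, borrow out 0
  col 8: (1 - 0 borrow-in) - 0 → 1 - 0 = 1, borrow out 0
Reading bits MSB→LSB: 110010100
Strip leading zeros: 110010100
= 110010100


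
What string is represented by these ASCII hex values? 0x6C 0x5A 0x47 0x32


Codes (hex): 0x6C 0x5A 0x47 0x32
Per-code ASCII lookup:
  0x6C = 108  (range 97-122: lowercase, 108 - 97 = 11) → 'l'
  0x5A = 90  (range 65-90: uppercase, 90 - 65 = 25) → 'Z'
  0x47 = 71  (range 65-90: uppercase, 71 - 65 = 6) → 'G'
  0x32 = 50  (range 48-57: digits, 50 - 48 = 2) → '2'
= 'lZG2'


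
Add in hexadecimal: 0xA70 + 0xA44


Align and add column by column (LSB to MSB, each column mod 16 with carry):
  0A70
+ 0A44
  ----
  col 0: 0(0) + 4(4) + 0 (carry in) = 4 → 4(4), carry out 0
  col 1: 7(7) + 4(4) + 0 (carry in) = 11 → B(11), carry out 0
  col 2: A(10) + A(10) + 0 (carry in) = 20 → 4(4), carry out 1
  col 3: 0(0) + 0(0) + 1 (carry in) = 1 → 1(1), carry out 0
Reading digits MSB→LSB: 14B4
Strip leading zeros: 14B4
= 0x14B4


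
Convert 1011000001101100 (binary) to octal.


Group into 3-bit groups: 001011000001101100
  001 = 1
  011 = 3
  000 = 0
  001 = 1
  101 = 5
  100 = 4
= 0o130154


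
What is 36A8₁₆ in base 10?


Positional values:
Position 0: 8 × 16^0 = 8 × 1 = 8
Position 1: A × 16^1 = 10 × 16 = 160
Position 2: 6 × 16^2 = 6 × 256 = 1536
Position 3: 3 × 16^3 = 3 × 4096 = 12288
Sum = 8 + 160 + 1536 + 12288
= 13992


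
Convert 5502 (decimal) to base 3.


Divide by 3 repeatedly:
5502 ÷ 3 = 1834 remainder 0
1834 ÷ 3 = 611 remainder 1
611 ÷ 3 = 203 remainder 2
203 ÷ 3 = 67 remainder 2
67 ÷ 3 = 22 remainder 1
22 ÷ 3 = 7 remainder 1
7 ÷ 3 = 2 remainder 1
2 ÷ 3 = 0 remainder 2
Reading remainders bottom-up:
= 21112210


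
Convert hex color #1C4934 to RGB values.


Hex: #1C4934
R = 1C₁₆ = 28
G = 49₁₆ = 73
B = 34₁₆ = 52
= RGB(28, 73, 52)


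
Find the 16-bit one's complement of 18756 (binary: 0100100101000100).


Original: 0100100101000100
Invert all bits:
  bit 0: 0 → 1
  bit 1: 1 → 0
  bit 2: 0 → 1
  bit 3: 0 → 1
  bit 4: 1 → 0
  bit 5: 0 → 1
  bit 6: 0 → 1
  bit 7: 1 → 0
  bit 8: 0 → 1
  bit 9: 1 → 0
  bit 10: 0 → 1
  bit 11: 0 → 1
  bit 12: 0 → 1
  bit 13: 1 → 0
  bit 14: 0 → 1
  bit 15: 0 → 1
= 1011011010111011


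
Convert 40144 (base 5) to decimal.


Positional values (base 5):
  4 × 5^0 = 4 × 1 = 4
  4 × 5^1 = 4 × 5 = 20
  1 × 5^2 = 1 × 25 = 25
  0 × 5^3 = 0 × 125 = 0
  4 × 5^4 = 4 × 625 = 2500
Sum = 4 + 20 + 25 + 0 + 2500
= 2549


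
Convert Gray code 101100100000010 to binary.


Gray code: 101100100000010
MSB stays the same: 1
Each subsequent bit = prev_binary XOR current_gray:
  B[1] = 1 XOR 0 = 1
  B[2] = 1 XOR 1 = 0
  B[3] = 0 XOR 1 = 1
  B[4] = 1 XOR 0 = 1
  B[5] = 1 XOR 0 = 1
  B[6] = 1 XOR 1 = 0
  B[7] = 0 XOR 0 = 0
  B[8] = 0 XOR 0 = 0
  B[9] = 0 XOR 0 = 0
  B[10] = 0 XOR 0 = 0
  B[11] = 0 XOR 0 = 0
  B[12] = 0 XOR 0 = 0
  B[13] = 0 XOR 1 = 1
  B[14] = 1 XOR 0 = 1
= 110111000000011 (28163 decimal)


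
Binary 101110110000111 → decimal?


Positional values:
Bit 0: 1 × 2^0 = 1
Bit 1: 1 × 2^1 = 2
Bit 2: 1 × 2^2 = 4
Bit 7: 1 × 2^7 = 128
Bit 8: 1 × 2^8 = 256
Bit 10: 1 × 2^10 = 1024
Bit 11: 1 × 2^11 = 2048
Bit 12: 1 × 2^12 = 4096
Bit 14: 1 × 2^14 = 16384
Sum = 1 + 2 + 4 + 128 + 256 + 1024 + 2048 + 4096 + 16384
= 23943


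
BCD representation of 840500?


Each digit → 4-bit binary:
  8 → 1000
  4 → 0100
  0 → 0000
  5 → 0101
  0 → 0000
  0 → 0000
= 1000 0100 0000 0101 0000 0000


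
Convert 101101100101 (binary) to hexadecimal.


Group into 4-bit nibbles: 101101100101
  1011 = B
  0110 = 6
  0101 = 5
= 0xB65


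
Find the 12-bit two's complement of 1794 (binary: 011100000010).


Original: 011100000010
Step 1 - Invert all bits: 100011111101
Step 2 - Add 1: 100011111101 + 1
= 100011111110 (represents -1794)


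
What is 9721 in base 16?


Divide by 16 repeatedly:
9721 ÷ 16 = 607 remainder 9 (9)
607 ÷ 16 = 37 remainder 15 (F)
37 ÷ 16 = 2 remainder 5 (5)
2 ÷ 16 = 0 remainder 2 (2)
Reading remainders bottom-up:
= 0x25F9


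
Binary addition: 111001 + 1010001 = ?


Align and add column by column (LSB to MSB, carry propagating):
  00111001
+ 01010001
  --------
  col 0: 1 + 1 + 0 (carry in) = 2 → bit 0, carry out 1
  col 1: 0 + 0 + 1 (carry in) = 1 → bit 1, carry out 0
  col 2: 0 + 0 + 0 (carry in) = 0 → bit 0, carry out 0
  col 3: 1 + 0 + 0 (carry in) = 1 → bit 1, carry out 0
  col 4: 1 + 1 + 0 (carry in) = 2 → bit 0, carry out 1
  col 5: 1 + 0 + 1 (carry in) = 2 → bit 0, carry out 1
  col 6: 0 + 1 + 1 (carry in) = 2 → bit 0, carry out 1
  col 7: 0 + 0 + 1 (carry in) = 1 → bit 1, carry out 0
Reading bits MSB→LSB: 10001010
Strip leading zeros: 10001010
= 10001010


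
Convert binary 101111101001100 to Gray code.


Binary: 101111101001100
Gray code: G = B XOR (B >> 1)
B >> 1 = 010111110100110
101111101001100 XOR 010111110100110:
  1 XOR 0 = 1
  0 XOR 1 = 1
  1 XOR 0 = 1
  1 XOR 1 = 0
  1 XOR 1 = 0
  1 XOR 1 = 0
  1 XOR 1 = 0
  0 XOR 1 = 1
  1 XOR 0 = 1
  0 XOR 1 = 1
  0 XOR 0 = 0
  1 XOR 0 = 1
  1 XOR 1 = 0
  0 XOR 1 = 1
  0 XOR 0 = 0
= 111000011101010


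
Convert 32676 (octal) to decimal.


Positional values:
Position 0: 6 × 8^0 = 6
Position 1: 7 × 8^1 = 56
Position 2: 6 × 8^2 = 384
Position 3: 2 × 8^3 = 1024
Position 4: 3 × 8^4 = 12288
Sum = 6 + 56 + 384 + 1024 + 12288
= 13758


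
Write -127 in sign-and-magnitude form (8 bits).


Sign bit: 1 (negative)
Magnitude: 127 = 1111111
= 11111111


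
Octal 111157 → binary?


Each octal digit → 3 binary bits:
  1 = 001
  1 = 001
  1 = 001
  1 = 001
  5 = 101
  7 = 111
Concatenate: 001 001 001 001 101 111
= 001001001001101111


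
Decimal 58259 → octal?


Divide by 8 repeatedly:
58259 ÷ 8 = 7282 remainder 3
7282 ÷ 8 = 910 remainder 2
910 ÷ 8 = 113 remainder 6
113 ÷ 8 = 14 remainder 1
14 ÷ 8 = 1 remainder 6
1 ÷ 8 = 0 remainder 1
Reading remainders bottom-up:
= 0o161623


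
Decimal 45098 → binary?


Divide by 2 repeatedly:
45098 ÷ 2 = 22549 remainder 0
22549 ÷ 2 = 11274 remainder 1
11274 ÷ 2 = 5637 remainder 0
5637 ÷ 2 = 2818 remainder 1
2818 ÷ 2 = 1409 remainder 0
1409 ÷ 2 = 704 remainder 1
704 ÷ 2 = 352 remainder 0
352 ÷ 2 = 176 remainder 0
176 ÷ 2 = 88 remainder 0
88 ÷ 2 = 44 remainder 0
44 ÷ 2 = 22 remainder 0
22 ÷ 2 = 11 remainder 0
11 ÷ 2 = 5 remainder 1
5 ÷ 2 = 2 remainder 1
2 ÷ 2 = 1 remainder 0
1 ÷ 2 = 0 remainder 1
Reading remainders bottom-up:
= 1011000000101010


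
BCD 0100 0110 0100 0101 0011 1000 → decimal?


Each 4-bit group → digit:
  0100 → 4
  0110 → 6
  0100 → 4
  0101 → 5
  0011 → 3
  1000 → 8
= 464538


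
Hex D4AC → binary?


Each hex digit → 4 binary bits:
  D = 1101
  4 = 0100
  A = 1010
  C = 1100
Concatenate: 1101 0100 1010 1100
= 1101010010101100


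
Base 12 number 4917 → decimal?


Positional values (base 12):
  7 × 12^0 = 7 × 1 = 7
  1 × 12^1 = 1 × 12 = 12
  9 × 12^2 = 9 × 144 = 1296
  4 × 12^3 = 4 × 1728 = 6912
Sum = 7 + 12 + 1296 + 6912
= 8227


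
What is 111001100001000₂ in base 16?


Group into 4-bit nibbles: 0111001100001000
  0111 = 7
  0011 = 3
  0000 = 0
  1000 = 8
= 0x7308


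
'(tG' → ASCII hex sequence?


String: '(tG'  (3 characters)
Per-character ASCII lookup:
  '(': special character: '(' = 40 → 0x28
  't': lowercase starts at 97: 't' = 97 + 19 = 116 → 0x74
  'G': uppercase starts at 65: 'G' = 65 + 6 = 71 → 0x47
= 0x28 0x74 0x47


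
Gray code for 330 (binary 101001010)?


Binary: 101001010
Gray code: G = B XOR (B >> 1)
B >> 1 = 010100101
101001010 XOR 010100101:
  1 XOR 0 = 1
  0 XOR 1 = 1
  1 XOR 0 = 1
  0 XOR 1 = 1
  0 XOR 0 = 0
  1 XOR 0 = 1
  0 XOR 1 = 1
  1 XOR 0 = 1
  0 XOR 1 = 1
= 111101111


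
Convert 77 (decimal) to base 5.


Divide by 5 repeatedly:
77 ÷ 5 = 15 remainder 2
15 ÷ 5 = 3 remainder 0
3 ÷ 5 = 0 remainder 3
Reading remainders bottom-up:
= 302


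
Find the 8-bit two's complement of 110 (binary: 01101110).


Original: 01101110
Step 1 - Invert all bits: 10010001
Step 2 - Add 1: 10010001 + 1
= 10010010 (represents -110)


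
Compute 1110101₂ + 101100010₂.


Align and add column by column (LSB to MSB, carry propagating):
  0001110101
+ 0101100010
  ----------
  col 0: 1 + 0 + 0 (carry in) = 1 → bit 1, carry out 0
  col 1: 0 + 1 + 0 (carry in) = 1 → bit 1, carry out 0
  col 2: 1 + 0 + 0 (carry in) = 1 → bit 1, carry out 0
  col 3: 0 + 0 + 0 (carry in) = 0 → bit 0, carry out 0
  col 4: 1 + 0 + 0 (carry in) = 1 → bit 1, carry out 0
  col 5: 1 + 1 + 0 (carry in) = 2 → bit 0, carry out 1
  col 6: 1 + 1 + 1 (carry in) = 3 → bit 1, carry out 1
  col 7: 0 + 0 + 1 (carry in) = 1 → bit 1, carry out 0
  col 8: 0 + 1 + 0 (carry in) = 1 → bit 1, carry out 0
  col 9: 0 + 0 + 0 (carry in) = 0 → bit 0, carry out 0
Reading bits MSB→LSB: 0111010111
Strip leading zeros: 111010111
= 111010111


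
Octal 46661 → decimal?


Positional values:
Position 0: 1 × 8^0 = 1
Position 1: 6 × 8^1 = 48
Position 2: 6 × 8^2 = 384
Position 3: 6 × 8^3 = 3072
Position 4: 4 × 8^4 = 16384
Sum = 1 + 48 + 384 + 3072 + 16384
= 19889


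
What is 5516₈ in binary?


Each octal digit → 3 binary bits:
  5 = 101
  5 = 101
  1 = 001
  6 = 110
Concatenate: 101 101 001 110
= 101101001110


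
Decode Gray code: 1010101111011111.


Gray code: 1010101111011111
MSB stays the same: 1
Each subsequent bit = prev_binary XOR current_gray:
  B[1] = 1 XOR 0 = 1
  B[2] = 1 XOR 1 = 0
  B[3] = 0 XOR 0 = 0
  B[4] = 0 XOR 1 = 1
  B[5] = 1 XOR 0 = 1
  B[6] = 1 XOR 1 = 0
  B[7] = 0 XOR 1 = 1
  B[8] = 1 XOR 1 = 0
  B[9] = 0 XOR 1 = 1
  B[10] = 1 XOR 0 = 1
  B[11] = 1 XOR 1 = 0
  B[12] = 0 XOR 1 = 1
  B[13] = 1 XOR 1 = 0
  B[14] = 0 XOR 1 = 1
  B[15] = 1 XOR 1 = 0
= 1100110101101010 (52586 decimal)


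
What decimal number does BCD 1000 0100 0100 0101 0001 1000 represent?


Each 4-bit group → digit:
  1000 → 8
  0100 → 4
  0100 → 4
  0101 → 5
  0001 → 1
  1000 → 8
= 844518


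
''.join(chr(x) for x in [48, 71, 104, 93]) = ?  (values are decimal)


Codes (decimal): 48 71 104 93
Per-code ASCII lookup:
  48  (range 48-57: digits, 48 - 48 = 0) → '0'
  71  (range 65-90: uppercase, 71 - 65 = 6) → 'G'
  104  (range 97-122: lowercase, 104 - 97 = 7) → 'h'
  93  (special character) → ']'
= '0Gh]'


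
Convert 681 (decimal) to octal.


Divide by 8 repeatedly:
681 ÷ 8 = 85 remainder 1
85 ÷ 8 = 10 remainder 5
10 ÷ 8 = 1 remainder 2
1 ÷ 8 = 0 remainder 1
Reading remainders bottom-up:
= 0o1251


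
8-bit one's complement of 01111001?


Original: 01111001
Invert all bits:
  bit 0: 0 → 1
  bit 1: 1 → 0
  bit 2: 1 → 0
  bit 3: 1 → 0
  bit 4: 1 → 0
  bit 5: 0 → 1
  bit 6: 0 → 1
  bit 7: 1 → 0
= 10000110


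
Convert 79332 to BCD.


Each digit → 4-bit binary:
  7 → 0111
  9 → 1001
  3 → 0011
  3 → 0011
  2 → 0010
= 0111 1001 0011 0011 0010


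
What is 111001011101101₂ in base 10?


Positional values:
Bit 0: 1 × 2^0 = 1
Bit 2: 1 × 2^2 = 4
Bit 3: 1 × 2^3 = 8
Bit 5: 1 × 2^5 = 32
Bit 6: 1 × 2^6 = 64
Bit 7: 1 × 2^7 = 128
Bit 9: 1 × 2^9 = 512
Bit 12: 1 × 2^12 = 4096
Bit 13: 1 × 2^13 = 8192
Bit 14: 1 × 2^14 = 16384
Sum = 1 + 4 + 8 + 32 + 64 + 128 + 512 + 4096 + 8192 + 16384
= 29421


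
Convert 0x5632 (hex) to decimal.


Positional values:
Position 0: 2 × 16^0 = 2 × 1 = 2
Position 1: 3 × 16^1 = 3 × 16 = 48
Position 2: 6 × 16^2 = 6 × 256 = 1536
Position 3: 5 × 16^3 = 5 × 4096 = 20480
Sum = 2 + 48 + 1536 + 20480
= 22066


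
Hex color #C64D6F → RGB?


Hex: #C64D6F
R = C6₁₆ = 198
G = 4D₁₆ = 77
B = 6F₁₆ = 111
= RGB(198, 77, 111)


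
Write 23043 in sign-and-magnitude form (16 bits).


Sign bit: 0 (positive)
Magnitude: 23043 = 101101000000011
= 0101101000000011


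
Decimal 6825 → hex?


Divide by 16 repeatedly:
6825 ÷ 16 = 426 remainder 9 (9)
426 ÷ 16 = 26 remainder 10 (A)
26 ÷ 16 = 1 remainder 10 (A)
1 ÷ 16 = 0 remainder 1 (1)
Reading remainders bottom-up:
= 0x1AA9


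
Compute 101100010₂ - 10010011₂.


Align and subtract column by column (LSB to MSB, borrowing when needed):
  101100010
- 010010011
  ---------
  col 0: (0 - 0 borrow-in) - 1 → borrow from next column: (0+2) - 1 = 1, borrow out 1
  col 1: (1 - 1 borrow-in) - 1 → borrow from next column: (0+2) - 1 = 1, borrow out 1
  col 2: (0 - 1 borrow-in) - 0 → borrow from next column: (-1+2) - 0 = 1, borrow out 1
  col 3: (0 - 1 borrow-in) - 0 → borrow from next column: (-1+2) - 0 = 1, borrow out 1
  col 4: (0 - 1 borrow-in) - 1 → borrow from next column: (-1+2) - 1 = 0, borrow out 1
  col 5: (1 - 1 borrow-in) - 0 → 0 - 0 = 0, borrow out 0
  col 6: (1 - 0 borrow-in) - 0 → 1 - 0 = 1, borrow out 0
  col 7: (0 - 0 borrow-in) - 1 → borrow from next column: (0+2) - 1 = 1, borrow out 1
  col 8: (1 - 1 borrow-in) - 0 → 0 - 0 = 0, borrow out 0
Reading bits MSB→LSB: 011001111
Strip leading zeros: 11001111
= 11001111


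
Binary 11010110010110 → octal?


Group into 3-bit groups: 011010110010110
  011 = 3
  010 = 2
  110 = 6
  010 = 2
  110 = 6
= 0o32626


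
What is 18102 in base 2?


Divide by 2 repeatedly:
18102 ÷ 2 = 9051 remainder 0
9051 ÷ 2 = 4525 remainder 1
4525 ÷ 2 = 2262 remainder 1
2262 ÷ 2 = 1131 remainder 0
1131 ÷ 2 = 565 remainder 1
565 ÷ 2 = 282 remainder 1
282 ÷ 2 = 141 remainder 0
141 ÷ 2 = 70 remainder 1
70 ÷ 2 = 35 remainder 0
35 ÷ 2 = 17 remainder 1
17 ÷ 2 = 8 remainder 1
8 ÷ 2 = 4 remainder 0
4 ÷ 2 = 2 remainder 0
2 ÷ 2 = 1 remainder 0
1 ÷ 2 = 0 remainder 1
Reading remainders bottom-up:
= 100011010110110


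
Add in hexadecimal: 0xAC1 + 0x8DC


Align and add column by column (LSB to MSB, each column mod 16 with carry):
  0AC1
+ 08DC
  ----
  col 0: 1(1) + C(12) + 0 (carry in) = 13 → D(13), carry out 0
  col 1: C(12) + D(13) + 0 (carry in) = 25 → 9(9), carry out 1
  col 2: A(10) + 8(8) + 1 (carry in) = 19 → 3(3), carry out 1
  col 3: 0(0) + 0(0) + 1 (carry in) = 1 → 1(1), carry out 0
Reading digits MSB→LSB: 139D
Strip leading zeros: 139D
= 0x139D


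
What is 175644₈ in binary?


Each octal digit → 3 binary bits:
  1 = 001
  7 = 111
  5 = 101
  6 = 110
  4 = 100
  4 = 100
Concatenate: 001 111 101 110 100 100
= 001111101110100100


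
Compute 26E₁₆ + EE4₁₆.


Align and add column by column (LSB to MSB, each column mod 16 with carry):
  026E
+ 0EE4
  ----
  col 0: E(14) + 4(4) + 0 (carry in) = 18 → 2(2), carry out 1
  col 1: 6(6) + E(14) + 1 (carry in) = 21 → 5(5), carry out 1
  col 2: 2(2) + E(14) + 1 (carry in) = 17 → 1(1), carry out 1
  col 3: 0(0) + 0(0) + 1 (carry in) = 1 → 1(1), carry out 0
Reading digits MSB→LSB: 1152
Strip leading zeros: 1152
= 0x1152


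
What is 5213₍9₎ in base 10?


Positional values (base 9):
  3 × 9^0 = 3 × 1 = 3
  1 × 9^1 = 1 × 9 = 9
  2 × 9^2 = 2 × 81 = 162
  5 × 9^3 = 5 × 729 = 3645
Sum = 3 + 9 + 162 + 3645
= 3819


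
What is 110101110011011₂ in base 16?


Group into 4-bit nibbles: 0110101110011011
  0110 = 6
  1011 = B
  1001 = 9
  1011 = B
= 0x6B9B


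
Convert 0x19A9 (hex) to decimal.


Positional values:
Position 0: 9 × 16^0 = 9 × 1 = 9
Position 1: A × 16^1 = 10 × 16 = 160
Position 2: 9 × 16^2 = 9 × 256 = 2304
Position 3: 1 × 16^3 = 1 × 4096 = 4096
Sum = 9 + 160 + 2304 + 4096
= 6569


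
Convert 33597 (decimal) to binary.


Divide by 2 repeatedly:
33597 ÷ 2 = 16798 remainder 1
16798 ÷ 2 = 8399 remainder 0
8399 ÷ 2 = 4199 remainder 1
4199 ÷ 2 = 2099 remainder 1
2099 ÷ 2 = 1049 remainder 1
1049 ÷ 2 = 524 remainder 1
524 ÷ 2 = 262 remainder 0
262 ÷ 2 = 131 remainder 0
131 ÷ 2 = 65 remainder 1
65 ÷ 2 = 32 remainder 1
32 ÷ 2 = 16 remainder 0
16 ÷ 2 = 8 remainder 0
8 ÷ 2 = 4 remainder 0
4 ÷ 2 = 2 remainder 0
2 ÷ 2 = 1 remainder 0
1 ÷ 2 = 0 remainder 1
Reading remainders bottom-up:
= 1000001100111101


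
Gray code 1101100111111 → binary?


Gray code: 1101100111111
MSB stays the same: 1
Each subsequent bit = prev_binary XOR current_gray:
  B[1] = 1 XOR 1 = 0
  B[2] = 0 XOR 0 = 0
  B[3] = 0 XOR 1 = 1
  B[4] = 1 XOR 1 = 0
  B[5] = 0 XOR 0 = 0
  B[6] = 0 XOR 0 = 0
  B[7] = 0 XOR 1 = 1
  B[8] = 1 XOR 1 = 0
  B[9] = 0 XOR 1 = 1
  B[10] = 1 XOR 1 = 0
  B[11] = 0 XOR 1 = 1
  B[12] = 1 XOR 1 = 0
= 1001000101010 (4650 decimal)


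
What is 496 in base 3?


Divide by 3 repeatedly:
496 ÷ 3 = 165 remainder 1
165 ÷ 3 = 55 remainder 0
55 ÷ 3 = 18 remainder 1
18 ÷ 3 = 6 remainder 0
6 ÷ 3 = 2 remainder 0
2 ÷ 3 = 0 remainder 2
Reading remainders bottom-up:
= 200101


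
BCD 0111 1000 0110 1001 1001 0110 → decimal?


Each 4-bit group → digit:
  0111 → 7
  1000 → 8
  0110 → 6
  1001 → 9
  1001 → 9
  0110 → 6
= 786996


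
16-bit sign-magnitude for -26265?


Sign bit: 1 (negative)
Magnitude: 26265 = 110011010011001
= 1110011010011001


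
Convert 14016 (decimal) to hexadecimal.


Divide by 16 repeatedly:
14016 ÷ 16 = 876 remainder 0 (0)
876 ÷ 16 = 54 remainder 12 (C)
54 ÷ 16 = 3 remainder 6 (6)
3 ÷ 16 = 0 remainder 3 (3)
Reading remainders bottom-up:
= 0x36C0


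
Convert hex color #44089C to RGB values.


Hex: #44089C
R = 44₁₆ = 68
G = 08₁₆ = 8
B = 9C₁₆ = 156
= RGB(68, 8, 156)


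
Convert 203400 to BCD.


Each digit → 4-bit binary:
  2 → 0010
  0 → 0000
  3 → 0011
  4 → 0100
  0 → 0000
  0 → 0000
= 0010 0000 0011 0100 0000 0000


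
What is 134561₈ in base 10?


Positional values:
Position 0: 1 × 8^0 = 1
Position 1: 6 × 8^1 = 48
Position 2: 5 × 8^2 = 320
Position 3: 4 × 8^3 = 2048
Position 4: 3 × 8^4 = 12288
Position 5: 1 × 8^5 = 32768
Sum = 1 + 48 + 320 + 2048 + 12288 + 32768
= 47473


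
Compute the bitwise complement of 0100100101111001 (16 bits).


Original: 0100100101111001
Invert all bits:
  bit 0: 0 → 1
  bit 1: 1 → 0
  bit 2: 0 → 1
  bit 3: 0 → 1
  bit 4: 1 → 0
  bit 5: 0 → 1
  bit 6: 0 → 1
  bit 7: 1 → 0
  bit 8: 0 → 1
  bit 9: 1 → 0
  bit 10: 1 → 0
  bit 11: 1 → 0
  bit 12: 1 → 0
  bit 13: 0 → 1
  bit 14: 0 → 1
  bit 15: 1 → 0
= 1011011010000110


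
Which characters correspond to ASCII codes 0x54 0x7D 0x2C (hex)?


Codes (hex): 0x54 0x7D 0x2C
Per-code ASCII lookup:
  0x54 = 84  (range 65-90: uppercase, 84 - 65 = 19) → 'T'
  0x7D = 125  (special character) → '}'
  0x2C = 44  (special character) → ','
= 'T},'


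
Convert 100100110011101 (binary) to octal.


Group into 3-bit groups: 100100110011101
  100 = 4
  100 = 4
  110 = 6
  011 = 3
  101 = 5
= 0o44635


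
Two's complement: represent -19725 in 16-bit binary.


Original: 0100110100001101
Step 1 - Invert all bits: 1011001011110010
Step 2 - Add 1: 1011001011110010 + 1
= 1011001011110011 (represents -19725)


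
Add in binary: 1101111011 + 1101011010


Align and add column by column (LSB to MSB, carry propagating):
  01101111011
+ 01101011010
  -----------
  col 0: 1 + 0 + 0 (carry in) = 1 → bit 1, carry out 0
  col 1: 1 + 1 + 0 (carry in) = 2 → bit 0, carry out 1
  col 2: 0 + 0 + 1 (carry in) = 1 → bit 1, carry out 0
  col 3: 1 + 1 + 0 (carry in) = 2 → bit 0, carry out 1
  col 4: 1 + 1 + 1 (carry in) = 3 → bit 1, carry out 1
  col 5: 1 + 0 + 1 (carry in) = 2 → bit 0, carry out 1
  col 6: 1 + 1 + 1 (carry in) = 3 → bit 1, carry out 1
  col 7: 0 + 0 + 1 (carry in) = 1 → bit 1, carry out 0
  col 8: 1 + 1 + 0 (carry in) = 2 → bit 0, carry out 1
  col 9: 1 + 1 + 1 (carry in) = 3 → bit 1, carry out 1
  col 10: 0 + 0 + 1 (carry in) = 1 → bit 1, carry out 0
Reading bits MSB→LSB: 11011010101
Strip leading zeros: 11011010101
= 11011010101


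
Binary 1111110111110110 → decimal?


Positional values:
Bit 1: 1 × 2^1 = 2
Bit 2: 1 × 2^2 = 4
Bit 4: 1 × 2^4 = 16
Bit 5: 1 × 2^5 = 32
Bit 6: 1 × 2^6 = 64
Bit 7: 1 × 2^7 = 128
Bit 8: 1 × 2^8 = 256
Bit 10: 1 × 2^10 = 1024
Bit 11: 1 × 2^11 = 2048
Bit 12: 1 × 2^12 = 4096
Bit 13: 1 × 2^13 = 8192
Bit 14: 1 × 2^14 = 16384
Bit 15: 1 × 2^15 = 32768
Sum = 2 + 4 + 16 + 32 + 64 + 128 + 256 + 1024 + 2048 + 4096 + 8192 + 16384 + 32768
= 65014


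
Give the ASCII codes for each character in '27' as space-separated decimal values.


String: '27'  (2 characters)
Per-character ASCII lookup:
  '2': digits start at 48: '2' = 48 + 2 = 50
  '7': digits start at 48: '7' = 48 + 7 = 55
= 50 55


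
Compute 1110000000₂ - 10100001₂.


Align and subtract column by column (LSB to MSB, borrowing when needed):
  1110000000
- 0010100001
  ----------
  col 0: (0 - 0 borrow-in) - 1 → borrow from next column: (0+2) - 1 = 1, borrow out 1
  col 1: (0 - 1 borrow-in) - 0 → borrow from next column: (-1+2) - 0 = 1, borrow out 1
  col 2: (0 - 1 borrow-in) - 0 → borrow from next column: (-1+2) - 0 = 1, borrow out 1
  col 3: (0 - 1 borrow-in) - 0 → borrow from next column: (-1+2) - 0 = 1, borrow out 1
  col 4: (0 - 1 borrow-in) - 0 → borrow from next column: (-1+2) - 0 = 1, borrow out 1
  col 5: (0 - 1 borrow-in) - 1 → borrow from next column: (-1+2) - 1 = 0, borrow out 1
  col 6: (0 - 1 borrow-in) - 0 → borrow from next column: (-1+2) - 0 = 1, borrow out 1
  col 7: (1 - 1 borrow-in) - 1 → borrow from next column: (0+2) - 1 = 1, borrow out 1
  col 8: (1 - 1 borrow-in) - 0 → 0 - 0 = 0, borrow out 0
  col 9: (1 - 0 borrow-in) - 0 → 1 - 0 = 1, borrow out 0
Reading bits MSB→LSB: 1011011111
Strip leading zeros: 1011011111
= 1011011111


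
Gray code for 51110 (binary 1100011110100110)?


Binary: 1100011110100110
Gray code: G = B XOR (B >> 1)
B >> 1 = 0110001111010011
1100011110100110 XOR 0110001111010011:
  1 XOR 0 = 1
  1 XOR 1 = 0
  0 XOR 1 = 1
  0 XOR 0 = 0
  0 XOR 0 = 0
  1 XOR 0 = 1
  1 XOR 1 = 0
  1 XOR 1 = 0
  1 XOR 1 = 0
  0 XOR 1 = 1
  1 XOR 0 = 1
  0 XOR 1 = 1
  0 XOR 0 = 0
  1 XOR 0 = 1
  1 XOR 1 = 0
  0 XOR 1 = 1
= 1010010001110101


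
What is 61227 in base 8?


Divide by 8 repeatedly:
61227 ÷ 8 = 7653 remainder 3
7653 ÷ 8 = 956 remainder 5
956 ÷ 8 = 119 remainder 4
119 ÷ 8 = 14 remainder 7
14 ÷ 8 = 1 remainder 6
1 ÷ 8 = 0 remainder 1
Reading remainders bottom-up:
= 0o167453


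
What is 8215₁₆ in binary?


Each hex digit → 4 binary bits:
  8 = 1000
  2 = 0010
  1 = 0001
  5 = 0101
Concatenate: 1000 0010 0001 0101
= 1000001000010101


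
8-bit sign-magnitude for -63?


Sign bit: 1 (negative)
Magnitude: 63 = 0111111
= 10111111


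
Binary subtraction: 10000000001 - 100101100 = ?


Align and subtract column by column (LSB to MSB, borrowing when needed):
  10000000001
- 00100101100
  -----------
  col 0: (1 - 0 borrow-in) - 0 → 1 - 0 = 1, borrow out 0
  col 1: (0 - 0 borrow-in) - 0 → 0 - 0 = 0, borrow out 0
  col 2: (0 - 0 borrow-in) - 1 → borrow from next column: (0+2) - 1 = 1, borrow out 1
  col 3: (0 - 1 borrow-in) - 1 → borrow from next column: (-1+2) - 1 = 0, borrow out 1
  col 4: (0 - 1 borrow-in) - 0 → borrow from next column: (-1+2) - 0 = 1, borrow out 1
  col 5: (0 - 1 borrow-in) - 1 → borrow from next column: (-1+2) - 1 = 0, borrow out 1
  col 6: (0 - 1 borrow-in) - 0 → borrow from next column: (-1+2) - 0 = 1, borrow out 1
  col 7: (0 - 1 borrow-in) - 0 → borrow from next column: (-1+2) - 0 = 1, borrow out 1
  col 8: (0 - 1 borrow-in) - 1 → borrow from next column: (-1+2) - 1 = 0, borrow out 1
  col 9: (0 - 1 borrow-in) - 0 → borrow from next column: (-1+2) - 0 = 1, borrow out 1
  col 10: (1 - 1 borrow-in) - 0 → 0 - 0 = 0, borrow out 0
Reading bits MSB→LSB: 01011010101
Strip leading zeros: 1011010101
= 1011010101


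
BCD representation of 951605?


Each digit → 4-bit binary:
  9 → 1001
  5 → 0101
  1 → 0001
  6 → 0110
  0 → 0000
  5 → 0101
= 1001 0101 0001 0110 0000 0101


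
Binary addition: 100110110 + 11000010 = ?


Align and add column by column (LSB to MSB, carry propagating):
  0100110110
+ 0011000010
  ----------
  col 0: 0 + 0 + 0 (carry in) = 0 → bit 0, carry out 0
  col 1: 1 + 1 + 0 (carry in) = 2 → bit 0, carry out 1
  col 2: 1 + 0 + 1 (carry in) = 2 → bit 0, carry out 1
  col 3: 0 + 0 + 1 (carry in) = 1 → bit 1, carry out 0
  col 4: 1 + 0 + 0 (carry in) = 1 → bit 1, carry out 0
  col 5: 1 + 0 + 0 (carry in) = 1 → bit 1, carry out 0
  col 6: 0 + 1 + 0 (carry in) = 1 → bit 1, carry out 0
  col 7: 0 + 1 + 0 (carry in) = 1 → bit 1, carry out 0
  col 8: 1 + 0 + 0 (carry in) = 1 → bit 1, carry out 0
  col 9: 0 + 0 + 0 (carry in) = 0 → bit 0, carry out 0
Reading bits MSB→LSB: 0111111000
Strip leading zeros: 111111000
= 111111000


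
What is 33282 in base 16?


Divide by 16 repeatedly:
33282 ÷ 16 = 2080 remainder 2 (2)
2080 ÷ 16 = 130 remainder 0 (0)
130 ÷ 16 = 8 remainder 2 (2)
8 ÷ 16 = 0 remainder 8 (8)
Reading remainders bottom-up:
= 0x8202


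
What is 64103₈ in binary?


Each octal digit → 3 binary bits:
  6 = 110
  4 = 100
  1 = 001
  0 = 000
  3 = 011
Concatenate: 110 100 001 000 011
= 110100001000011


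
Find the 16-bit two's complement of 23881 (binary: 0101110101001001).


Original: 0101110101001001
Step 1 - Invert all bits: 1010001010110110
Step 2 - Add 1: 1010001010110110 + 1
= 1010001010110111 (represents -23881)


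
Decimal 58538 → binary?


Divide by 2 repeatedly:
58538 ÷ 2 = 29269 remainder 0
29269 ÷ 2 = 14634 remainder 1
14634 ÷ 2 = 7317 remainder 0
7317 ÷ 2 = 3658 remainder 1
3658 ÷ 2 = 1829 remainder 0
1829 ÷ 2 = 914 remainder 1
914 ÷ 2 = 457 remainder 0
457 ÷ 2 = 228 remainder 1
228 ÷ 2 = 114 remainder 0
114 ÷ 2 = 57 remainder 0
57 ÷ 2 = 28 remainder 1
28 ÷ 2 = 14 remainder 0
14 ÷ 2 = 7 remainder 0
7 ÷ 2 = 3 remainder 1
3 ÷ 2 = 1 remainder 1
1 ÷ 2 = 0 remainder 1
Reading remainders bottom-up:
= 1110010010101010


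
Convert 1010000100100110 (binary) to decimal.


Positional values:
Bit 1: 1 × 2^1 = 2
Bit 2: 1 × 2^2 = 4
Bit 5: 1 × 2^5 = 32
Bit 8: 1 × 2^8 = 256
Bit 13: 1 × 2^13 = 8192
Bit 15: 1 × 2^15 = 32768
Sum = 2 + 4 + 32 + 256 + 8192 + 32768
= 41254


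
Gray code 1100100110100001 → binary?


Gray code: 1100100110100001
MSB stays the same: 1
Each subsequent bit = prev_binary XOR current_gray:
  B[1] = 1 XOR 1 = 0
  B[2] = 0 XOR 0 = 0
  B[3] = 0 XOR 0 = 0
  B[4] = 0 XOR 1 = 1
  B[5] = 1 XOR 0 = 1
  B[6] = 1 XOR 0 = 1
  B[7] = 1 XOR 1 = 0
  B[8] = 0 XOR 1 = 1
  B[9] = 1 XOR 0 = 1
  B[10] = 1 XOR 1 = 0
  B[11] = 0 XOR 0 = 0
  B[12] = 0 XOR 0 = 0
  B[13] = 0 XOR 0 = 0
  B[14] = 0 XOR 0 = 0
  B[15] = 0 XOR 1 = 1
= 1000111011000001 (36545 decimal)


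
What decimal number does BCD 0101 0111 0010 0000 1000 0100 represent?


Each 4-bit group → digit:
  0101 → 5
  0111 → 7
  0010 → 2
  0000 → 0
  1000 → 8
  0100 → 4
= 572084


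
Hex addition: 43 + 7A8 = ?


Align and add column by column (LSB to MSB, each column mod 16 with carry):
  0043
+ 07A8
  ----
  col 0: 3(3) + 8(8) + 0 (carry in) = 11 → B(11), carry out 0
  col 1: 4(4) + A(10) + 0 (carry in) = 14 → E(14), carry out 0
  col 2: 0(0) + 7(7) + 0 (carry in) = 7 → 7(7), carry out 0
  col 3: 0(0) + 0(0) + 0 (carry in) = 0 → 0(0), carry out 0
Reading digits MSB→LSB: 07EB
Strip leading zeros: 7EB
= 0x7EB


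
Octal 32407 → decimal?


Positional values:
Position 0: 7 × 8^0 = 7
Position 1: 0 × 8^1 = 0
Position 2: 4 × 8^2 = 256
Position 3: 2 × 8^3 = 1024
Position 4: 3 × 8^4 = 12288
Sum = 7 + 0 + 256 + 1024 + 12288
= 13575


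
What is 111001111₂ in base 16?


Group into 4-bit nibbles: 000111001111
  0001 = 1
  1100 = C
  1111 = F
= 0x1CF


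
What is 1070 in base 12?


Divide by 12 repeatedly:
1070 ÷ 12 = 89 remainder 2
89 ÷ 12 = 7 remainder 5
7 ÷ 12 = 0 remainder 7
Reading remainders bottom-up:
= 752


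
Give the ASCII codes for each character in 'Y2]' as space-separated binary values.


String: 'Y2]'  (3 characters)
Per-character ASCII lookup:
  'Y': uppercase starts at 65: 'Y' = 65 + 24 = 89 → 1011001
  '2': digits start at 48: '2' = 48 + 2 = 50 → 110010
  ']': special character: ']' = 93 → 1011101
= 1011001 110010 1011101


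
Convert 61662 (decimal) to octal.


Divide by 8 repeatedly:
61662 ÷ 8 = 7707 remainder 6
7707 ÷ 8 = 963 remainder 3
963 ÷ 8 = 120 remainder 3
120 ÷ 8 = 15 remainder 0
15 ÷ 8 = 1 remainder 7
1 ÷ 8 = 0 remainder 1
Reading remainders bottom-up:
= 0o170336


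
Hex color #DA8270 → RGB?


Hex: #DA8270
R = DA₁₆ = 218
G = 82₁₆ = 130
B = 70₁₆ = 112
= RGB(218, 130, 112)


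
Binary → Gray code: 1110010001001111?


Binary: 1110010001001111
Gray code: G = B XOR (B >> 1)
B >> 1 = 0111001000100111
1110010001001111 XOR 0111001000100111:
  1 XOR 0 = 1
  1 XOR 1 = 0
  1 XOR 1 = 0
  0 XOR 1 = 1
  0 XOR 0 = 0
  1 XOR 0 = 1
  0 XOR 1 = 1
  0 XOR 0 = 0
  0 XOR 0 = 0
  1 XOR 0 = 1
  0 XOR 1 = 1
  0 XOR 0 = 0
  1 XOR 0 = 1
  1 XOR 1 = 0
  1 XOR 1 = 0
  1 XOR 1 = 0
= 1001011001101000


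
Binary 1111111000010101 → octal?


Group into 3-bit groups: 001111111000010101
  001 = 1
  111 = 7
  111 = 7
  000 = 0
  010 = 2
  101 = 5
= 0o177025


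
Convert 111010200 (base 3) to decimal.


Positional values (base 3):
  0 × 3^0 = 0 × 1 = 0
  0 × 3^1 = 0 × 3 = 0
  2 × 3^2 = 2 × 9 = 18
  0 × 3^3 = 0 × 27 = 0
  1 × 3^4 = 1 × 81 = 81
  0 × 3^5 = 0 × 243 = 0
  1 × 3^6 = 1 × 729 = 729
  1 × 3^7 = 1 × 2187 = 2187
  1 × 3^8 = 1 × 6561 = 6561
Sum = 0 + 0 + 18 + 0 + 81 + 0 + 729 + 2187 + 6561
= 9576


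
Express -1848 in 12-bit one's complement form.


Original: 011100111000
Invert all bits:
  bit 0: 0 → 1
  bit 1: 1 → 0
  bit 2: 1 → 0
  bit 3: 1 → 0
  bit 4: 0 → 1
  bit 5: 0 → 1
  bit 6: 1 → 0
  bit 7: 1 → 0
  bit 8: 1 → 0
  bit 9: 0 → 1
  bit 10: 0 → 1
  bit 11: 0 → 1
= 100011000111


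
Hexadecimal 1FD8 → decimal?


Positional values:
Position 0: 8 × 16^0 = 8 × 1 = 8
Position 1: D × 16^1 = 13 × 16 = 208
Position 2: F × 16^2 = 15 × 256 = 3840
Position 3: 1 × 16^3 = 1 × 4096 = 4096
Sum = 8 + 208 + 3840 + 4096
= 8152


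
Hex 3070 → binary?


Each hex digit → 4 binary bits:
  3 = 0011
  0 = 0000
  7 = 0111
  0 = 0000
Concatenate: 0011 0000 0111 0000
= 0011000001110000


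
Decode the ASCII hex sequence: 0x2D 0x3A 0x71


Codes (hex): 0x2D 0x3A 0x71
Per-code ASCII lookup:
  0x2D = 45  (special character) → '-'
  0x3A = 58  (special character) → ':'
  0x71 = 113  (range 97-122: lowercase, 113 - 97 = 16) → 'q'
= '-:q'


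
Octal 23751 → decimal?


Positional values:
Position 0: 1 × 8^0 = 1
Position 1: 5 × 8^1 = 40
Position 2: 7 × 8^2 = 448
Position 3: 3 × 8^3 = 1536
Position 4: 2 × 8^4 = 8192
Sum = 1 + 40 + 448 + 1536 + 8192
= 10217


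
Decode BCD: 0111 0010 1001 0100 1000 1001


Each 4-bit group → digit:
  0111 → 7
  0010 → 2
  1001 → 9
  0100 → 4
  1000 → 8
  1001 → 9
= 729489


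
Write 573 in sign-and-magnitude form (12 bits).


Sign bit: 0 (positive)
Magnitude: 573 = 01000111101
= 001000111101


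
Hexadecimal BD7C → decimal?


Positional values:
Position 0: C × 16^0 = 12 × 1 = 12
Position 1: 7 × 16^1 = 7 × 16 = 112
Position 2: D × 16^2 = 13 × 256 = 3328
Position 3: B × 16^3 = 11 × 4096 = 45056
Sum = 12 + 112 + 3328 + 45056
= 48508


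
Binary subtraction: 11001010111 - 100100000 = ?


Align and subtract column by column (LSB to MSB, borrowing when needed):
  11001010111
- 00100100000
  -----------
  col 0: (1 - 0 borrow-in) - 0 → 1 - 0 = 1, borrow out 0
  col 1: (1 - 0 borrow-in) - 0 → 1 - 0 = 1, borrow out 0
  col 2: (1 - 0 borrow-in) - 0 → 1 - 0 = 1, borrow out 0
  col 3: (0 - 0 borrow-in) - 0 → 0 - 0 = 0, borrow out 0
  col 4: (1 - 0 borrow-in) - 0 → 1 - 0 = 1, borrow out 0
  col 5: (0 - 0 borrow-in) - 1 → borrow from next column: (0+2) - 1 = 1, borrow out 1
  col 6: (1 - 1 borrow-in) - 0 → 0 - 0 = 0, borrow out 0
  col 7: (0 - 0 borrow-in) - 0 → 0 - 0 = 0, borrow out 0
  col 8: (0 - 0 borrow-in) - 1 → borrow from next column: (0+2) - 1 = 1, borrow out 1
  col 9: (1 - 1 borrow-in) - 0 → 0 - 0 = 0, borrow out 0
  col 10: (1 - 0 borrow-in) - 0 → 1 - 0 = 1, borrow out 0
Reading bits MSB→LSB: 10100110111
Strip leading zeros: 10100110111
= 10100110111


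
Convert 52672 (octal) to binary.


Each octal digit → 3 binary bits:
  5 = 101
  2 = 010
  6 = 110
  7 = 111
  2 = 010
Concatenate: 101 010 110 111 010
= 101010110111010


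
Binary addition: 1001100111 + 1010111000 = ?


Align and add column by column (LSB to MSB, carry propagating):
  01001100111
+ 01010111000
  -----------
  col 0: 1 + 0 + 0 (carry in) = 1 → bit 1, carry out 0
  col 1: 1 + 0 + 0 (carry in) = 1 → bit 1, carry out 0
  col 2: 1 + 0 + 0 (carry in) = 1 → bit 1, carry out 0
  col 3: 0 + 1 + 0 (carry in) = 1 → bit 1, carry out 0
  col 4: 0 + 1 + 0 (carry in) = 1 → bit 1, carry out 0
  col 5: 1 + 1 + 0 (carry in) = 2 → bit 0, carry out 1
  col 6: 1 + 0 + 1 (carry in) = 2 → bit 0, carry out 1
  col 7: 0 + 1 + 1 (carry in) = 2 → bit 0, carry out 1
  col 8: 0 + 0 + 1 (carry in) = 1 → bit 1, carry out 0
  col 9: 1 + 1 + 0 (carry in) = 2 → bit 0, carry out 1
  col 10: 0 + 0 + 1 (carry in) = 1 → bit 1, carry out 0
Reading bits MSB→LSB: 10100011111
Strip leading zeros: 10100011111
= 10100011111


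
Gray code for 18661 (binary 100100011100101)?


Binary: 100100011100101
Gray code: G = B XOR (B >> 1)
B >> 1 = 010010001110010
100100011100101 XOR 010010001110010:
  1 XOR 0 = 1
  0 XOR 1 = 1
  0 XOR 0 = 0
  1 XOR 0 = 1
  0 XOR 1 = 1
  0 XOR 0 = 0
  0 XOR 0 = 0
  1 XOR 0 = 1
  1 XOR 1 = 0
  1 XOR 1 = 0
  0 XOR 1 = 1
  0 XOR 0 = 0
  1 XOR 0 = 1
  0 XOR 1 = 1
  1 XOR 0 = 1
= 110110010010111


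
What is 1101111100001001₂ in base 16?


Group into 4-bit nibbles: 1101111100001001
  1101 = D
  1111 = F
  0000 = 0
  1001 = 9
= 0xDF09


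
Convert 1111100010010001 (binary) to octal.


Group into 3-bit groups: 001111100010010001
  001 = 1
  111 = 7
  100 = 4
  010 = 2
  010 = 2
  001 = 1
= 0o174221


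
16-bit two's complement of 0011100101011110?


Original: 0011100101011110
Step 1 - Invert all bits: 1100011010100001
Step 2 - Add 1: 1100011010100001 + 1
= 1100011010100010 (represents -14686)


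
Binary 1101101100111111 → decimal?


Positional values:
Bit 0: 1 × 2^0 = 1
Bit 1: 1 × 2^1 = 2
Bit 2: 1 × 2^2 = 4
Bit 3: 1 × 2^3 = 8
Bit 4: 1 × 2^4 = 16
Bit 5: 1 × 2^5 = 32
Bit 8: 1 × 2^8 = 256
Bit 9: 1 × 2^9 = 512
Bit 11: 1 × 2^11 = 2048
Bit 12: 1 × 2^12 = 4096
Bit 14: 1 × 2^14 = 16384
Bit 15: 1 × 2^15 = 32768
Sum = 1 + 2 + 4 + 8 + 16 + 32 + 256 + 512 + 2048 + 4096 + 16384 + 32768
= 56127


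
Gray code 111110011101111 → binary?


Gray code: 111110011101111
MSB stays the same: 1
Each subsequent bit = prev_binary XOR current_gray:
  B[1] = 1 XOR 1 = 0
  B[2] = 0 XOR 1 = 1
  B[3] = 1 XOR 1 = 0
  B[4] = 0 XOR 1 = 1
  B[5] = 1 XOR 0 = 1
  B[6] = 1 XOR 0 = 1
  B[7] = 1 XOR 1 = 0
  B[8] = 0 XOR 1 = 1
  B[9] = 1 XOR 1 = 0
  B[10] = 0 XOR 0 = 0
  B[11] = 0 XOR 1 = 1
  B[12] = 1 XOR 1 = 0
  B[13] = 0 XOR 1 = 1
  B[14] = 1 XOR 1 = 0
= 101011101001010 (22346 decimal)


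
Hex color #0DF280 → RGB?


Hex: #0DF280
R = 0D₁₆ = 13
G = F2₁₆ = 242
B = 80₁₆ = 128
= RGB(13, 242, 128)


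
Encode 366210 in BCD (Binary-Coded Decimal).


Each digit → 4-bit binary:
  3 → 0011
  6 → 0110
  6 → 0110
  2 → 0010
  1 → 0001
  0 → 0000
= 0011 0110 0110 0010 0001 0000


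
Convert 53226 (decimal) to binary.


Divide by 2 repeatedly:
53226 ÷ 2 = 26613 remainder 0
26613 ÷ 2 = 13306 remainder 1
13306 ÷ 2 = 6653 remainder 0
6653 ÷ 2 = 3326 remainder 1
3326 ÷ 2 = 1663 remainder 0
1663 ÷ 2 = 831 remainder 1
831 ÷ 2 = 415 remainder 1
415 ÷ 2 = 207 remainder 1
207 ÷ 2 = 103 remainder 1
103 ÷ 2 = 51 remainder 1
51 ÷ 2 = 25 remainder 1
25 ÷ 2 = 12 remainder 1
12 ÷ 2 = 6 remainder 0
6 ÷ 2 = 3 remainder 0
3 ÷ 2 = 1 remainder 1
1 ÷ 2 = 0 remainder 1
Reading remainders bottom-up:
= 1100111111101010


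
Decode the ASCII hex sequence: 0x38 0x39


Codes (hex): 0x38 0x39
Per-code ASCII lookup:
  0x38 = 56  (range 48-57: digits, 56 - 48 = 8) → '8'
  0x39 = 57  (range 48-57: digits, 57 - 48 = 9) → '9'
= '89'


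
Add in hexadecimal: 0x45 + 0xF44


Align and add column by column (LSB to MSB, each column mod 16 with carry):
  0045
+ 0F44
  ----
  col 0: 5(5) + 4(4) + 0 (carry in) = 9 → 9(9), carry out 0
  col 1: 4(4) + 4(4) + 0 (carry in) = 8 → 8(8), carry out 0
  col 2: 0(0) + F(15) + 0 (carry in) = 15 → F(15), carry out 0
  col 3: 0(0) + 0(0) + 0 (carry in) = 0 → 0(0), carry out 0
Reading digits MSB→LSB: 0F89
Strip leading zeros: F89
= 0xF89


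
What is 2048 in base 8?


Divide by 8 repeatedly:
2048 ÷ 8 = 256 remainder 0
256 ÷ 8 = 32 remainder 0
32 ÷ 8 = 4 remainder 0
4 ÷ 8 = 0 remainder 4
Reading remainders bottom-up:
= 0o4000


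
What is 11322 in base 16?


Divide by 16 repeatedly:
11322 ÷ 16 = 707 remainder 10 (A)
707 ÷ 16 = 44 remainder 3 (3)
44 ÷ 16 = 2 remainder 12 (C)
2 ÷ 16 = 0 remainder 2 (2)
Reading remainders bottom-up:
= 0x2C3A


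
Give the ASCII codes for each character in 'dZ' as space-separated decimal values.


String: 'dZ'  (2 characters)
Per-character ASCII lookup:
  'd': lowercase starts at 97: 'd' = 97 + 3 = 100
  'Z': uppercase starts at 65: 'Z' = 65 + 25 = 90
= 100 90


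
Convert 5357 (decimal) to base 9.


Divide by 9 repeatedly:
5357 ÷ 9 = 595 remainder 2
595 ÷ 9 = 66 remainder 1
66 ÷ 9 = 7 remainder 3
7 ÷ 9 = 0 remainder 7
Reading remainders bottom-up:
= 7312


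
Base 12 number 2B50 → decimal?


Positional values (base 12):
  0 × 12^0 = 0 × 1 = 0
  5 × 12^1 = 5 × 12 = 60
  B × 12^2 = 11 × 144 = 1584
  2 × 12^3 = 2 × 1728 = 3456
Sum = 0 + 60 + 1584 + 3456
= 5100


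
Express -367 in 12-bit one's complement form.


Original: 000101101111
Invert all bits:
  bit 0: 0 → 1
  bit 1: 0 → 1
  bit 2: 0 → 1
  bit 3: 1 → 0
  bit 4: 0 → 1
  bit 5: 1 → 0
  bit 6: 1 → 0
  bit 7: 0 → 1
  bit 8: 1 → 0
  bit 9: 1 → 0
  bit 10: 1 → 0
  bit 11: 1 → 0
= 111010010000


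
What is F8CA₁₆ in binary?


Each hex digit → 4 binary bits:
  F = 1111
  8 = 1000
  C = 1100
  A = 1010
Concatenate: 1111 1000 1100 1010
= 1111100011001010


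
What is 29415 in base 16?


Divide by 16 repeatedly:
29415 ÷ 16 = 1838 remainder 7 (7)
1838 ÷ 16 = 114 remainder 14 (E)
114 ÷ 16 = 7 remainder 2 (2)
7 ÷ 16 = 0 remainder 7 (7)
Reading remainders bottom-up:
= 0x72E7


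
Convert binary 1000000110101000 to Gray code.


Binary: 1000000110101000
Gray code: G = B XOR (B >> 1)
B >> 1 = 0100000011010100
1000000110101000 XOR 0100000011010100:
  1 XOR 0 = 1
  0 XOR 1 = 1
  0 XOR 0 = 0
  0 XOR 0 = 0
  0 XOR 0 = 0
  0 XOR 0 = 0
  0 XOR 0 = 0
  1 XOR 0 = 1
  1 XOR 1 = 0
  0 XOR 1 = 1
  1 XOR 0 = 1
  0 XOR 1 = 1
  1 XOR 0 = 1
  0 XOR 1 = 1
  0 XOR 0 = 0
  0 XOR 0 = 0
= 1100000101111100


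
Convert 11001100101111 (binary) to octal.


Group into 3-bit groups: 011001100101111
  011 = 3
  001 = 1
  100 = 4
  101 = 5
  111 = 7
= 0o31457
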